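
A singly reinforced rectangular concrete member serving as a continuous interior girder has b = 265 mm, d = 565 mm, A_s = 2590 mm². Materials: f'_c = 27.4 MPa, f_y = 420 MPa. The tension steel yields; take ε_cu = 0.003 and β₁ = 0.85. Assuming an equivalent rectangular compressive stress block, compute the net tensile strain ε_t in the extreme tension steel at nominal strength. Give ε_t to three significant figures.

a = A_s f_y/(0.85 f'_c b) = 176.25 mm.
β₁ = 0.85, so c = a/β₁ = 176.25/0.85 = 207.35 mm.
From the linear strain diagram with ε_cu = 0.003: ε_t = 0.003 (d − c)/c = 0.003 × (565 − 207.35)/207.35 = 0.00517.
Since ε_t ≥ 0.005, the section is tension-controlled.

ε_t ≈ 0.00517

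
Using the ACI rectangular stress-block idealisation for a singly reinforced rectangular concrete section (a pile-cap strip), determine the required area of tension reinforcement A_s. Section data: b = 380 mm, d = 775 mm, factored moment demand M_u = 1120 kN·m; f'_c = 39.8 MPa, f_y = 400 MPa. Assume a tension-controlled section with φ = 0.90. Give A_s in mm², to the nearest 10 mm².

A_s ≈ 4400 mm²

M_n = M_u/φ = 1120/0.90 = 1244.44 kN·m.
With M_n = 0.85 f'_c a b (d − a/2), solve the quadratic for a:
a = d − √(d² − 2M_n/(0.85 f'_c b)) = 775 − √(775² − 2 × 1244.44×10⁶/(0.85 × 39.8 × 380)) = 137.02 mm.
A_s = 0.85 f'_c a b / f_y = 0.85 × 39.8 × 137.02 × 380 / 400 = 4403.6 mm².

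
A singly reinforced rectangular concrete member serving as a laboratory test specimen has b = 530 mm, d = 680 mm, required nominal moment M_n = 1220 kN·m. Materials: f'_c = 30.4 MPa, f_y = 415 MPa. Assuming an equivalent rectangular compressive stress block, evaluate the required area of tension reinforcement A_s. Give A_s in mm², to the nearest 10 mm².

A_s ≈ 4850 mm²

With M_n = 0.85 f'_c a b (d − a/2), solve the quadratic for a:
a = d − √(d² − 2M_n/(0.85 f'_c b)) = 680 − √(680² − 2 × 1220×10⁶/(0.85 × 30.4 × 530)) = 146.86 mm.
A_s = 0.85 f'_c a b / f_y = 0.85 × 30.4 × 146.86 × 530 / 415 = 4846.5 mm².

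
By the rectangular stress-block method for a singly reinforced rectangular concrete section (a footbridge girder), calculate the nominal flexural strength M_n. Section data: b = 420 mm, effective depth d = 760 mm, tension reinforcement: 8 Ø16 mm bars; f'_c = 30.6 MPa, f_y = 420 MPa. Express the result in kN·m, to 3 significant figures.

M_n ≈ 492 kN·m

A_s = 8 × 201 = 1608 mm².
T = A_s f_y = 1608 × 420 = 675360 N = 675.36 kN.
From C = T: a = T/(0.85 f'_c b) = 675360/(0.85 × 30.6 × 420) = 61.82 mm.
M_n = T(d − a/2) = 675.36 kN × (760 − 30.91) mm = 492.40 kN·m.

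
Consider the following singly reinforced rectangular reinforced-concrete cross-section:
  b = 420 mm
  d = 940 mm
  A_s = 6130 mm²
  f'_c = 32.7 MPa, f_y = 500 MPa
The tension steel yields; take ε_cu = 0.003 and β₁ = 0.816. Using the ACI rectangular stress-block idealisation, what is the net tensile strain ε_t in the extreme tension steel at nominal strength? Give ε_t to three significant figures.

a = A_s f_y/(0.85 f'_c b) = 262.55 mm.
β₁ = 0.816, so c = a/β₁ = 262.55/0.816 = 321.75 mm.
From the linear strain diagram with ε_cu = 0.003: ε_t = 0.003 (d − c)/c = 0.003 × (940 − 321.75)/321.75 = 0.00576.
Since ε_t ≥ 0.005, the section is tension-controlled.

ε_t ≈ 0.00576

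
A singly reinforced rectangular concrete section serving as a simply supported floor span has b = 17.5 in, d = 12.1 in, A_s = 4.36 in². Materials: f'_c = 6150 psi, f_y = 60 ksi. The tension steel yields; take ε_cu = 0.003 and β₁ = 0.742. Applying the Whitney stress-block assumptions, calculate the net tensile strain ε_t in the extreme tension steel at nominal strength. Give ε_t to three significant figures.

ε_t ≈ 0.00642

a = A_s f_y/(0.85 f'_c b) = 2.860 in.
β₁ = 0.742, so c = a/β₁ = 2.860/0.742 = 3.854 in.
From the linear strain diagram with ε_cu = 0.003: ε_t = 0.003 (d − c)/c = 0.003 × (12.1 − 3.854)/3.854 = 0.00642.
Since ε_t ≥ 0.005, the section is tension-controlled.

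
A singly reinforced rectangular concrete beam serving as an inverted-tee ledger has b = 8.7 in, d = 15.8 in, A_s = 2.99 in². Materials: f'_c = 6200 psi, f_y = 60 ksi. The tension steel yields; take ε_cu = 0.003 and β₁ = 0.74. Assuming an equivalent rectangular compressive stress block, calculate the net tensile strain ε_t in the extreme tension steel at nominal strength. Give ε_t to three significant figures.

a = A_s f_y/(0.85 f'_c b) = 3.913 in.
β₁ = 0.74, so c = a/β₁ = 3.913/0.74 = 5.288 in.
From the linear strain diagram with ε_cu = 0.003: ε_t = 0.003 (d − c)/c = 0.003 × (15.8 − 5.288)/5.288 = 0.00596.
Since ε_t ≥ 0.005, the section is tension-controlled.

ε_t ≈ 0.00596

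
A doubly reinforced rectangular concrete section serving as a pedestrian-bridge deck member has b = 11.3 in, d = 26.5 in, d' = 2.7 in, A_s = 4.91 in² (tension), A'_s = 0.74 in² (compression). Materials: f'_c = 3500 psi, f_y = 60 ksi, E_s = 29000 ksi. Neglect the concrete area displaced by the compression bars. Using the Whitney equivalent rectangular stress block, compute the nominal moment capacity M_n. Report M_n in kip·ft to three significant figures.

Assume both steels yield.
a = (A_s − A'_s) f_y/(0.85 f'_c b) = (4.91 − 0.74) × 60/(0.85 × 3.5 × 11.3) = 7.443 in.
c = a/β₁ = 7.443/0.85 = 8.756 in; ε'_s = 0.003(c − d')/c = 0.0021 ≥ ε_y = 0.0021, so the compression steel yields.
M_n = (A_s − A'_s) f_y (d − a/2) + A'_s f_y (d − d') = 250.2 × (26.5 − 3.7215) + 44.4 × (26.5 − 2.7) = 5699.2 + 1056.7 = 6755.9 kip·in = 6755.9/12 = 562.99 kip·ft.

M_n ≈ 563 kip·ft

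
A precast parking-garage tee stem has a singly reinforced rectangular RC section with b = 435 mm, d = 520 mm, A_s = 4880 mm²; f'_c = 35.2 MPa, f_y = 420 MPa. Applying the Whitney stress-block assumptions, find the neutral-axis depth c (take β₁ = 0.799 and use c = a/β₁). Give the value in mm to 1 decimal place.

c ≈ 197.1 mm

T = A_s f_y = 4880 × 420 = 2049600 N = 2049.6 kN.
Setting C = 0.85 f'_c a b equal to T: a = 2049600/(0.85 × 35.2 × 435) = 157.477 mm.
With β₁ = 0.799, c = a/β₁ = 157.477/0.799 = 197.1 mm.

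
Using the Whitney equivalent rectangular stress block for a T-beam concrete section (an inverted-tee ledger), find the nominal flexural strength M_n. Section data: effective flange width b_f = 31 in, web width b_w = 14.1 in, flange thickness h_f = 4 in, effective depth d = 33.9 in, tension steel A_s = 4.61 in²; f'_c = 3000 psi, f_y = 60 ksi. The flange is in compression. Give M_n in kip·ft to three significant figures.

Tension: T = A_s f_y = 4.61 × 60 = 276.6 kips.
Try a within the flange: a = T/(0.85 f'_c b_f) = 276.6/(0.85 × 3 × 31) = 3.499 in.
Since a = 3.499 ≤ h_f = 4 in, the stress block lies entirely in the flange; analyse as a rectangular beam of width b_f.
M_n = T(d − a/2) = 276.6 × (33.9 − 1.7495) = 8892.8 kip·in.
M_n = 8892.8/12 = 741.07 kip·ft.

M_n ≈ 741 kip·ft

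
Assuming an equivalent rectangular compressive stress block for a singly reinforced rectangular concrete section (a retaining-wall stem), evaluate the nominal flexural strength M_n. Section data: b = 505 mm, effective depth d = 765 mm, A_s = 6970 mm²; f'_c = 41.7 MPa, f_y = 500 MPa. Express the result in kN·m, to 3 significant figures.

T = A_s f_y = 6970 × 500 = 3485000 N = 3485 kN.
From C = T: a = T/(0.85 f'_c b) = 3485000/(0.85 × 41.7 × 505) = 194.70 mm.
M_n = T(d − a/2) = 3485 kN × (765 − 97.35) mm = 2326.76 kN·m.

M_n ≈ 2330 kN·m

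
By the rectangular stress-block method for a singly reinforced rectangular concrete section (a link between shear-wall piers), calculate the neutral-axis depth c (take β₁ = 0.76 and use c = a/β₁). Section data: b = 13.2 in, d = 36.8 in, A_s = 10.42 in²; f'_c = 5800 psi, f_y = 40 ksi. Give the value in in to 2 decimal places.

T = A_s f_y = 10.42 × 40 = 416.8 kips.
a = T/(0.85 f'_c b) = 416.8/(0.85 × 5.8 × 13.2) = 6.4048 in.
With β₁ = 0.76, c = a/β₁ = 6.4048/0.76 = 8.43 in.

c ≈ 8.43 in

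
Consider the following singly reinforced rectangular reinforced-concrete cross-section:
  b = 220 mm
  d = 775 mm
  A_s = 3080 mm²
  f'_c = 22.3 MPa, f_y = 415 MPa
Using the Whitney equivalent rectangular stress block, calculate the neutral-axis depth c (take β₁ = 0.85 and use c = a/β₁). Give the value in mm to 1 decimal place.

T = A_s f_y = 3080 × 415 = 1278200 N = 1278.2 kN.
Setting C = 0.85 f'_c a b equal to T: a = 1278200/(0.85 × 22.3 × 220) = 306.515 mm.
With β₁ = 0.85, c = a/β₁ = 306.515/0.85 = 360.6 mm.

c ≈ 360.6 mm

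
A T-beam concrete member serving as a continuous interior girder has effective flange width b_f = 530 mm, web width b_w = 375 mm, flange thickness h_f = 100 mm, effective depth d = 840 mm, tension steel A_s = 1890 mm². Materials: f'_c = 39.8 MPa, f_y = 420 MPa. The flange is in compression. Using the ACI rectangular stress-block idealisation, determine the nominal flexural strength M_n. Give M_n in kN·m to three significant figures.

Tension: T = A_s f_y = 1890 × 420 = 793800 N.
Try a within the flange: a = T/(0.85 f'_c b_f) = 793800/(0.85 × 39.8 × 530) = 44.27 mm.
Since a = 44.27 ≤ h_f = 100 mm, the stress block lies entirely in the flange; analyse as a rectangular beam of width b_f.
M_n = T(d − a/2) = 793800 × (840 − 22.135) = 649.22 × 10⁶ N·mm.
M_n = 649.22 kN·m.

M_n ≈ 649 kN·m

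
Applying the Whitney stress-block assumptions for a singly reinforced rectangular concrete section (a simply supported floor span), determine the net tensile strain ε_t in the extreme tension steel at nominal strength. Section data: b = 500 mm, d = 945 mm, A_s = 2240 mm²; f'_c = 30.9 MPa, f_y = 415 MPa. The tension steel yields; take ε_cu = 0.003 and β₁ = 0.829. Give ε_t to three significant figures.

a = A_s f_y/(0.85 f'_c b) = 70.79 mm.
β₁ = 0.829, so c = a/β₁ = 70.79/0.829 = 85.39 mm.
From the linear strain diagram with ε_cu = 0.003: ε_t = 0.003 (d − c)/c = 0.003 × (945 − 85.39)/85.39 = 0.0302.
Since ε_t ≥ 0.005, the section is tension-controlled.

ε_t ≈ 0.0302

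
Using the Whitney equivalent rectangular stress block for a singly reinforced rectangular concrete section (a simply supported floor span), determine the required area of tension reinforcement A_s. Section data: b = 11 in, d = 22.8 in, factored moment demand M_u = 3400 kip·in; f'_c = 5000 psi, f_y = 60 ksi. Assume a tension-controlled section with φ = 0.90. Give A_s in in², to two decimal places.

A_s ≈ 3.02 in²

M_n = M_u/φ = 3400/0.90 = 3777.78 kip·in.
From M_n = 0.85 f'_c a b (d − a/2):
a = d − √(d² − 2M_n/(0.85 f'_c b)) = 22.8 − √(22.8² − 2 × 3777.78/(0.85 × 5 × 11)) = 3.873 in.
A_s = 0.85 f'_c a b / f_y = 0.85 × 5 × 3.873 × 11 / 60 = 3.018 in².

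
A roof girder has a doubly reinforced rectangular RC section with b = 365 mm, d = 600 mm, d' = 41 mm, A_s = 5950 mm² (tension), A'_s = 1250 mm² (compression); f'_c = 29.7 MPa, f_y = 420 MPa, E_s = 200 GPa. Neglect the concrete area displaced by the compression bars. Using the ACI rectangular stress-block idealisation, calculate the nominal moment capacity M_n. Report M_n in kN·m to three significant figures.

Assume both tension and compression steel yield.
Net tension couple steel: A_s − A'_s = 4700 mm².
a = (A_s − A'_s) f_y / (0.85 f'_c b) = 1974000/(0.85 × 29.7 × 365) = 214.23 mm.
c = a/β₁ = 214.23/0.838 = 255.64 mm; ε'_s = 0.003(c − d')/c = 0.0025 ≥ f_y/E_s = 0.0021, so compression steel does yield.
M_n = (A_s − A'_s) f_y (d − a/2) + A'_s f_y (d − d') = [1974000 × (600 − 107.115) + 525000 × (600 − 41)] × 10⁻⁶ = 972.95 + 293.48 = 1266.43 kN·m.

M_n ≈ 1270 kN·m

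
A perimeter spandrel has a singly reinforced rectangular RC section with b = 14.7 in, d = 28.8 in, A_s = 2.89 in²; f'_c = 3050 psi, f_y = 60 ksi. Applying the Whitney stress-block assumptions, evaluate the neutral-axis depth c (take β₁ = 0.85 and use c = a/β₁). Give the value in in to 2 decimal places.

c ≈ 5.35 in

T = A_s f_y = 2.89 × 60 = 173.4 kips.
a = T/(0.85 f'_c b) = 173.4/(0.85 × 3.05 × 14.7) = 4.5500 in.
With β₁ = 0.85, c = a/β₁ = 4.5500/0.85 = 5.35 in.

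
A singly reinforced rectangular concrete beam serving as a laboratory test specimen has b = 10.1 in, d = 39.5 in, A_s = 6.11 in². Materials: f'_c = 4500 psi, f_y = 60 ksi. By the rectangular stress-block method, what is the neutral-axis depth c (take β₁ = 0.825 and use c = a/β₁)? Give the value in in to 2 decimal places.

c ≈ 11.50 in

T = A_s f_y = 6.11 × 60 = 366.6 kips.
a = T/(0.85 f'_c b) = 366.6/(0.85 × 4.5 × 10.1) = 9.4894 in.
With β₁ = 0.825, c = a/β₁ = 9.4894/0.825 = 11.50 in.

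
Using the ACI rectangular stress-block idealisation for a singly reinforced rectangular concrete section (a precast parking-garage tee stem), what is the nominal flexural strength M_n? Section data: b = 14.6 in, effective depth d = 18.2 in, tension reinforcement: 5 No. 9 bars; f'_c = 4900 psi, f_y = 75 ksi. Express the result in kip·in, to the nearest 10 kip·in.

M_n ≈ 5670 kip·in

A_s = 5 × 1 = 5 in².
T = A_s f_y = 5 × 75 = 375 kips.
a = T/(0.85 f'_c b) = 375/(0.85 × 4.9 × 14.6) = 6.167 in.
M_n = T(d − a/2) = 375 × (18.2 − 3.0835) = 5668.7 kip·in.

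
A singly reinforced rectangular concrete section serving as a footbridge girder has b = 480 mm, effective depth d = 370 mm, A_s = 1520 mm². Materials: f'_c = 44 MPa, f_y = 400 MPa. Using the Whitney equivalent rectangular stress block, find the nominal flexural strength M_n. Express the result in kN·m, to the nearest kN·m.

T = A_s f_y = 1520 × 400 = 608000 N = 608 kN.
From C = T: a = T/(0.85 f'_c b) = 608000/(0.85 × 44 × 480) = 33.87 mm.
M_n = T(d − a/2) = 608 kN × (370 − 16.935) mm = 214.66 kN·m.

M_n ≈ 215 kN·m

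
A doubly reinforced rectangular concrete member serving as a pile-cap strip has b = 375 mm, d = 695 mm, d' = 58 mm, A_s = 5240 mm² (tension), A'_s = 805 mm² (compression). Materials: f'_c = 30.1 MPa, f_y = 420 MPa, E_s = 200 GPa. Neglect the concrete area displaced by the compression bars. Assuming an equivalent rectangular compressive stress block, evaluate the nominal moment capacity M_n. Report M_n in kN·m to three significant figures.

M_n ≈ 1330 kN·m

Assume both tension and compression steel yield.
Net tension couple steel: A_s − A'_s = 4435 mm².
a = (A_s − A'_s) f_y / (0.85 f'_c b) = 1862700/(0.85 × 30.1 × 375) = 194.15 mm.
c = a/β₁ = 194.15/0.835 = 232.51 mm; ε'_s = 0.003(c − d')/c = 0.0023 ≥ f_y/E_s = 0.0021, so compression steel does yield.
M_n = (A_s − A'_s) f_y (d − a/2) + A'_s f_y (d − d') = [1862700 × (695 − 97.075) + 338100 × (695 − 58)] × 10⁻⁶ = 1113.75 + 215.37 = 1329.12 kN·m.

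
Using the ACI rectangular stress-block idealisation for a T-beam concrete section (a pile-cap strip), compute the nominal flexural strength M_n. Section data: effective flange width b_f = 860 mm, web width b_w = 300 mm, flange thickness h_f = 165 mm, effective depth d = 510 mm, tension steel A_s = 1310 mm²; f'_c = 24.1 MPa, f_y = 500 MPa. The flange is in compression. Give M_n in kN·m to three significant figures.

M_n ≈ 322 kN·m

Tension: T = A_s f_y = 1310 × 500 = 655000 N.
Try a within the flange: a = T/(0.85 f'_c b_f) = 655000/(0.85 × 24.1 × 860) = 37.18 mm.
Since a = 37.18 ≤ h_f = 165 mm, the stress block lies entirely in the flange; analyse as a rectangular beam of width b_f.
M_n = T(d − a/2) = 655000 × (510 − 18.59) = 321.87 × 10⁶ N·mm.
M_n = 321.87 kN·m.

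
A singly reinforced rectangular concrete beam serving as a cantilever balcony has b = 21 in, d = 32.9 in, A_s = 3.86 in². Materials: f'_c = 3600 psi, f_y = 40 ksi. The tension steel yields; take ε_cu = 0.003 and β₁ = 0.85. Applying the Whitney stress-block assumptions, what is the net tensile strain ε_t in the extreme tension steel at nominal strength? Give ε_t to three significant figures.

ε_t ≈ 0.0319

a = A_s f_y/(0.85 f'_c b) = 2.403 in.
β₁ = 0.85, so c = a/β₁ = 2.403/0.85 = 2.827 in.
From the linear strain diagram with ε_cu = 0.003: ε_t = 0.003 (d − c)/c = 0.003 × (32.9 − 2.827)/2.827 = 0.0319.
Since ε_t ≥ 0.005, the section is tension-controlled.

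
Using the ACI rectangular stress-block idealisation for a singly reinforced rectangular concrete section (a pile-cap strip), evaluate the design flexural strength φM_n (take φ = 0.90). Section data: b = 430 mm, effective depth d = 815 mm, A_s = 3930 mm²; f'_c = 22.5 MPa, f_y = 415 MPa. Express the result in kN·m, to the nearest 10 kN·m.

T = A_s f_y = 3930 × 415 = 1630950 N = 1630.95 kN.
From C = T: a = T/(0.85 f'_c b) = 1630950/(0.85 × 22.5 × 430) = 198.32 mm.
M_n = T(d − a/2) = 1630.95 kN × (815 − 99.16) mm = 1167.50 kN·m.
φM_n = 0.90 × 1167.50 = 1050.75 kN·m.

φM_n ≈ 1050 kN·m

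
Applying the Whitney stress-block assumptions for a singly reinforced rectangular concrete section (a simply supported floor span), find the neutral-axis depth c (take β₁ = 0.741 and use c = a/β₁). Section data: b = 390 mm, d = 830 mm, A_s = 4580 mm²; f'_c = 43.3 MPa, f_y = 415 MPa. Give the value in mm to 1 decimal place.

c ≈ 178.7 mm

T = A_s f_y = 4580 × 415 = 1900700 N = 1900.7 kN.
Setting C = 0.85 f'_c a b equal to T: a = 1900700/(0.85 × 43.3 × 390) = 132.417 mm.
With β₁ = 0.741, c = a/β₁ = 132.417/0.741 = 178.7 mm.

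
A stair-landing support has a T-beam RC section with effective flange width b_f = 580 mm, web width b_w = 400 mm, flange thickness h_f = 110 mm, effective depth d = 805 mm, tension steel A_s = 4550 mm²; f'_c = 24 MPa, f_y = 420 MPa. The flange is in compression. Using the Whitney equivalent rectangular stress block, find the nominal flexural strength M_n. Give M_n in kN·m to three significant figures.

M_n ≈ 1380 kN·m

Tension: T = A_s f_y = 4550 × 420 = 1911000 N.
Try a within the flange: a = T/(0.85 f'_c b_f) = 1911000/(0.85 × 24 × 580) = 161.51 mm.
a = 161.51 > h_f = 110 mm: the block extends into the web. Split into flange-overhang and web parts.
C_f = 0.85 f'_c (b_f − b_w) h_f = 0.85 × 24 × (580 − 400) × 110 = 403920 N.
Remaining web compression depth: a_w = (T − C_f)/(0.85 f'_c b_w) = (1911000 − 403920)/(0.85 × 24 × 400) = 184.69 mm.
M_n = C_f(d − h_f/2) + (T − C_f)(d − a_w/2) = 403920 × (805 − 55) + 1507080 × (805 − 92.345) = 302.94 + 1074.03 = 1376.97 × 10⁶ N·mm.
M_n = 1376.97 kN·m.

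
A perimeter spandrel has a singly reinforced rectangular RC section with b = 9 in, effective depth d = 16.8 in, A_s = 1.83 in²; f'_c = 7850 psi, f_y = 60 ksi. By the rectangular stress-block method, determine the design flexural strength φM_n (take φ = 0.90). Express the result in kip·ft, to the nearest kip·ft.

φM_n ≈ 131 kip·ft

T = A_s f_y = 1.83 × 60 = 109.8 kips.
a = T/(0.85 f'_c b) = 109.8/(0.85 × 7.85 × 9) = 1.828 in.
M_n = T(d − a/2) = 109.8 × (16.8 − 0.914) = 1744.3 kip·in = 1744.3/12 = 145.36 kip·ft.
φM_n = 0.90 × 145.36 = 130.82 kip·ft.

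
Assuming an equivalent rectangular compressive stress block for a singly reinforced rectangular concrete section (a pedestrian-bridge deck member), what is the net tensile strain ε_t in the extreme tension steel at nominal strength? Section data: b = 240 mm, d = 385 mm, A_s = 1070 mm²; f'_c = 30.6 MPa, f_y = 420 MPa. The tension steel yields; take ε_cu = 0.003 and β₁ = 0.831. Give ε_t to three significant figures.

a = A_s f_y/(0.85 f'_c b) = 71.99 mm.
β₁ = 0.831, so c = a/β₁ = 71.99/0.831 = 86.63 mm.
From the linear strain diagram with ε_cu = 0.003: ε_t = 0.003 (d − c)/c = 0.003 × (385 − 86.63)/86.63 = 0.0103.
Since ε_t ≥ 0.005, the section is tension-controlled.

ε_t ≈ 0.0103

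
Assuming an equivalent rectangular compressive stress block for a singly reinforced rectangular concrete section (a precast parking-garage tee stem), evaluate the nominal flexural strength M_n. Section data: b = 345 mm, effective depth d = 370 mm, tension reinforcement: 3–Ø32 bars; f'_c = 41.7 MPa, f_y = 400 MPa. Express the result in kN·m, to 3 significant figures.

A_s = 3 × 804 = 2412 mm².
T = A_s f_y = 2412 × 400 = 964800 N = 964.8 kN.
From C = T: a = T/(0.85 f'_c b) = 964800/(0.85 × 41.7 × 345) = 78.90 mm.
M_n = T(d − a/2) = 964.8 kN × (370 − 39.45) mm = 318.91 kN·m.

M_n ≈ 319 kN·m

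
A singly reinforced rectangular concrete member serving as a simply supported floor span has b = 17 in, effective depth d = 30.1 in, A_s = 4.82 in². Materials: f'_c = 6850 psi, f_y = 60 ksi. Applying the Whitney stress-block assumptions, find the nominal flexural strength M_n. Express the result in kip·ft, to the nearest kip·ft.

M_n ≈ 690 kip·ft

T = A_s f_y = 4.82 × 60 = 289.2 kips.
a = T/(0.85 f'_c b) = 289.2/(0.85 × 6.85 × 17) = 2.922 in.
M_n = T(d − a/2) = 289.2 × (30.1 − 1.461) = 8282.4 kip·in = 8282.4/12 = 690.20 kip·ft.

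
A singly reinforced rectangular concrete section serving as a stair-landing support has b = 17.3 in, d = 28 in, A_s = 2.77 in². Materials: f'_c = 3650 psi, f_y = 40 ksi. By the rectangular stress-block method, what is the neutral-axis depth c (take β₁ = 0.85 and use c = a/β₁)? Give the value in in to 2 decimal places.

c ≈ 2.43 in

T = A_s f_y = 2.77 × 40 = 110.8 kips.
a = T/(0.85 f'_c b) = 110.8/(0.85 × 3.65 × 17.3) = 2.0643 in.
With β₁ = 0.85, c = a/β₁ = 2.0643/0.85 = 2.43 in.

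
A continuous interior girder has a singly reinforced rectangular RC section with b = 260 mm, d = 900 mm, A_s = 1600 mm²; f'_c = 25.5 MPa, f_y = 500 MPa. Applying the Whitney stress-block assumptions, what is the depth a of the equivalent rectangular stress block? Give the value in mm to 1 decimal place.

a ≈ 142.0 mm

T = A_s f_y = 1600 × 500 = 800000 N = 800 kN.
Setting C = 0.85 f'_c a b equal to T: a = 800000/(0.85 × 25.5 × 260) = 142.0 mm.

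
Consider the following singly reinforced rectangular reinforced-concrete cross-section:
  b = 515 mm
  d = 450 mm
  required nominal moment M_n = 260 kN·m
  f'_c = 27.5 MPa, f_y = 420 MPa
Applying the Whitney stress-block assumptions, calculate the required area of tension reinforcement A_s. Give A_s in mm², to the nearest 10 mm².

A_s ≈ 1460 mm²

With M_n = 0.85 f'_c a b (d − a/2), solve the quadratic for a:
a = d − √(d² − 2M_n/(0.85 f'_c b)) = 450 − √(450² − 2 × 260×10⁶/(0.85 × 27.5 × 515)) = 50.87 mm.
A_s = 0.85 f'_c a b / f_y = 0.85 × 27.5 × 50.87 × 515 / 420 = 1458.0 mm².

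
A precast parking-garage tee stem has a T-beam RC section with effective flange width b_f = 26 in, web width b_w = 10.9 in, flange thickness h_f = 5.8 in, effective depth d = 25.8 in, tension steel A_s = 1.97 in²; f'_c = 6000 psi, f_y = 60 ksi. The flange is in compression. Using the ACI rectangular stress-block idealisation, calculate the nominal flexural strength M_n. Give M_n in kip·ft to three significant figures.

M_n ≈ 250 kip·ft

Tension: T = A_s f_y = 1.97 × 60 = 118.2 kips.
Try a within the flange: a = T/(0.85 f'_c b_f) = 118.2/(0.85 × 6 × 26) = 0.891 in.
Since a = 0.891 ≤ h_f = 5.8 in, the stress block lies entirely in the flange; analyse as a rectangular beam of width b_f.
M_n = T(d − a/2) = 118.2 × (25.8 − 0.4455) = 2996.9 kip·in.
M_n = 2996.9/12 = 249.74 kip·ft.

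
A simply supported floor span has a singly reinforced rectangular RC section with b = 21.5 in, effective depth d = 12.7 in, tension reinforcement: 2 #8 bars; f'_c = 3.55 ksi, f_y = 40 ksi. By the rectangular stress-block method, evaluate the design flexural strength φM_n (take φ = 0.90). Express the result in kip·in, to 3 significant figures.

A_s = 2 × 0.79 = 1.58 in².
T = A_s f_y = 1.58 × 40 = 63.2 kips.
a = T/(0.85 f'_c b) = 63.2/(0.85 × 3.55 × 21.5) = 0.974 in.
M_n = T(d − a/2) = 63.2 × (12.7 − 0.487) = 771.9 kip·in.
φM_n = 0.90 × 771.9 = 694.7 kip·in.

φM_n ≈ 695 kip·in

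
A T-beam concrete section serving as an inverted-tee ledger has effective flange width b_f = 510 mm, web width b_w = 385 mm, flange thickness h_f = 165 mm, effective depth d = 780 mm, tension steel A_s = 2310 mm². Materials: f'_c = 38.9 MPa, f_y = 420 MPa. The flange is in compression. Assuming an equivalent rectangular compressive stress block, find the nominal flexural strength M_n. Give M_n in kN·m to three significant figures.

M_n ≈ 729 kN·m

Tension: T = A_s f_y = 2310 × 420 = 970200 N.
Try a within the flange: a = T/(0.85 f'_c b_f) = 970200/(0.85 × 38.9 × 510) = 57.53 mm.
Since a = 57.53 ≤ h_f = 165 mm, the stress block lies entirely in the flange; analyse as a rectangular beam of width b_f.
M_n = T(d − a/2) = 970200 × (780 − 28.765) = 728.85 × 10⁶ N·mm.
M_n = 728.85 kN·m.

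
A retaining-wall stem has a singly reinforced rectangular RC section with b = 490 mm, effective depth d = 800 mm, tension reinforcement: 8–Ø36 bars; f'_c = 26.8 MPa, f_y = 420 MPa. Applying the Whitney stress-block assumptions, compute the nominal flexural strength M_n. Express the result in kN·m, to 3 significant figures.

A_s = 8 × 1018 = 8144 mm².
T = A_s f_y = 8144 × 420 = 3420480 N = 3420.48 kN.
From C = T: a = T/(0.85 f'_c b) = 3420480/(0.85 × 26.8 × 490) = 306.43 mm.
M_n = T(d − a/2) = 3420.48 kN × (800 − 153.215) mm = 2212.32 kN·m.

M_n ≈ 2210 kN·m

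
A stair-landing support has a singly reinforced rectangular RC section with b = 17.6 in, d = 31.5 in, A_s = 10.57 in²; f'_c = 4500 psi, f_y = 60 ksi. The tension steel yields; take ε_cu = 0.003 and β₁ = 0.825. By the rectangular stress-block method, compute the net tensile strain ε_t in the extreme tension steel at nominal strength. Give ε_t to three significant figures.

a = A_s f_y/(0.85 f'_c b) = 9.421 in.
β₁ = 0.825, so c = a/β₁ = 9.421/0.825 = 11.419 in.
From the linear strain diagram with ε_cu = 0.003: ε_t = 0.003 (d − c)/c = 0.003 × (31.5 − 11.419)/11.419 = 0.00528.
Since ε_t ≥ 0.005, the section is tension-controlled.

ε_t ≈ 0.00528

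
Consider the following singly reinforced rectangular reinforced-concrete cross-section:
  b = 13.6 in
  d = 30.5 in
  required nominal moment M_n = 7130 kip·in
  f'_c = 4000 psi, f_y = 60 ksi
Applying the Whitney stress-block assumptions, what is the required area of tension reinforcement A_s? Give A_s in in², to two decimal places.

From M_n = 0.85 f'_c a b (d − a/2):
a = d − √(d² − 2M_n/(0.85 f'_c b)) = 30.5 − √(30.5² − 2 × 7130/(0.85 × 4 × 13.6)) = 5.563 in.
A_s = 0.85 f'_c a b / f_y = 0.85 × 4 × 5.563 × 13.6 / 60 = 4.287 in².

A_s ≈ 4.29 in²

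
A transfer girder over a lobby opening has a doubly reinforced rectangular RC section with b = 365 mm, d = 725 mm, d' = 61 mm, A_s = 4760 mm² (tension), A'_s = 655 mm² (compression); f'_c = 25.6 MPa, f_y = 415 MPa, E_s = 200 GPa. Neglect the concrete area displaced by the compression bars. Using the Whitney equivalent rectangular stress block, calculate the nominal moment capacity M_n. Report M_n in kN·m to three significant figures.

Assume both tension and compression steel yield.
Net tension couple steel: A_s − A'_s = 4105 mm².
a = (A_s − A'_s) f_y / (0.85 f'_c b) = 1703575/(0.85 × 25.6 × 365) = 214.49 mm.
c = a/β₁ = 214.49/0.85 = 252.34 mm; ε'_s = 0.003(c − d')/c = 0.0023 ≥ f_y/E_s = 0.0021, so compression steel does yield.
M_n = (A_s − A'_s) f_y (d − a/2) + A'_s f_y (d − d') = [1703575 × (725 − 107.245) + 271825 × (725 − 61)] × 10⁻⁶ = 1052.39 + 180.49 = 1232.88 kN·m.

M_n ≈ 1230 kN·m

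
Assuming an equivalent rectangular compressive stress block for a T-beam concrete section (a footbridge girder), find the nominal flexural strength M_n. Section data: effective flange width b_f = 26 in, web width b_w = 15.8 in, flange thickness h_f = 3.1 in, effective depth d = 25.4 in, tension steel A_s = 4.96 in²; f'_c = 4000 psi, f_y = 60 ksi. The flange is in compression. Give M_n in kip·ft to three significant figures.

M_n ≈ 588 kip·ft

Tension: T = A_s f_y = 4.96 × 60 = 297.6 kips.
Try a within the flange: a = T/(0.85 f'_c b_f) = 297.6/(0.85 × 4 × 26) = 3.367 in.
a = 3.367 > h_f = 3.1 in: the block extends into the web. Split into flange-overhang and web parts.
C_f = 0.85 f'_c (b_f − b_w) h_f = 0.85 × 4 × (26 − 15.8) × 3.1 = 107.5 kips.
Remaining web compression depth: a_w = (T − C_f)/(0.85 f'_c b_w) = (297.6 − 107.5)/(0.85 × 4 × 15.8) = 3.539 in.
M_n = C_f(d − h_f/2) + (T − C_f)(d − a_w/2) = 107.5 × (25.4 − 1.55) + 190.1 × (25.4 − 1.7695) = 2563.9 + 4492.2 = 7056.1 kip·in.
M_n = 7056.1/12 = 588.01 kip·ft.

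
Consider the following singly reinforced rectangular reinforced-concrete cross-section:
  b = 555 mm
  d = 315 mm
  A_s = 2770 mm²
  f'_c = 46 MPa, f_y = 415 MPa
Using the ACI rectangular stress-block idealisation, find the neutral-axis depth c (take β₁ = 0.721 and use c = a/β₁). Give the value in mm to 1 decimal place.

c ≈ 73.5 mm

T = A_s f_y = 2770 × 415 = 1149550 N = 1149.55 kN.
Setting C = 0.85 f'_c a b equal to T: a = 1149550/(0.85 × 46 × 555) = 52.973 mm.
With β₁ = 0.721, c = a/β₁ = 52.973/0.721 = 73.5 mm.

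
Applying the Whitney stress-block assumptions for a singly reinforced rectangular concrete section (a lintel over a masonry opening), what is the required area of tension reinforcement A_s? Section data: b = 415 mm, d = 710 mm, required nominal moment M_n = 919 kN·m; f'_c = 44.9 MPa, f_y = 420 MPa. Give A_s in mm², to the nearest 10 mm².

With M_n = 0.85 f'_c a b (d − a/2), solve the quadratic for a:
a = d − √(d² − 2M_n/(0.85 f'_c b)) = 710 − √(710² − 2 × 919×10⁶/(0.85 × 44.9 × 415)) = 87.06 mm.
A_s = 0.85 f'_c a b / f_y = 0.85 × 44.9 × 87.06 × 415 / 420 = 3283.1 mm².

A_s ≈ 3280 mm²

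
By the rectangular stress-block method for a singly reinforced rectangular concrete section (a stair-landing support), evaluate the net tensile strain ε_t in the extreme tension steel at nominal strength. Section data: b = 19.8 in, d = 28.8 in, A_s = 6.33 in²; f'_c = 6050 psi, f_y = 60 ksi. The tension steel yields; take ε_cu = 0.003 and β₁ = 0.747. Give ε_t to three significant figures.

ε_t ≈ 0.0143

a = A_s f_y/(0.85 f'_c b) = 3.730 in.
β₁ = 0.747, so c = a/β₁ = 3.730/0.747 = 4.993 in.
From the linear strain diagram with ε_cu = 0.003: ε_t = 0.003 (d − c)/c = 0.003 × (28.8 − 4.993)/4.993 = 0.0143.
Since ε_t ≥ 0.005, the section is tension-controlled.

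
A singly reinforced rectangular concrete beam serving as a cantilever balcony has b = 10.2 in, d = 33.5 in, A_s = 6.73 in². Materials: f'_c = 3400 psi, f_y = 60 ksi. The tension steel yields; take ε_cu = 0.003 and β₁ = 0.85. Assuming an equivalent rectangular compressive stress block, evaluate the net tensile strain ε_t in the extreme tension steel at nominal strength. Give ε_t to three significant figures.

a = A_s f_y/(0.85 f'_c b) = 13.698 in.
β₁ = 0.85, so c = a/β₁ = 13.698/0.85 = 16.115 in.
From the linear strain diagram with ε_cu = 0.003: ε_t = 0.003 (d − c)/c = 0.003 × (33.5 − 16.115)/16.115 = 0.00324.
ε_t < 0.004 — the section is over-reinforced for flexure under ACI limits.

ε_t ≈ 0.00324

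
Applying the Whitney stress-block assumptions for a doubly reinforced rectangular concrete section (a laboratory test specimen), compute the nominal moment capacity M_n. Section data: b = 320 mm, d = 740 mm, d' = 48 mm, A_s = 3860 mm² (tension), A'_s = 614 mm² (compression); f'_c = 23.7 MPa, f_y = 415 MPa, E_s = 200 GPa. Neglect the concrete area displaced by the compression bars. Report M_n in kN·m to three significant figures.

Assume both tension and compression steel yield.
Net tension couple steel: A_s − A'_s = 3246 mm².
a = (A_s − A'_s) f_y / (0.85 f'_c b) = 1347090/(0.85 × 23.7 × 320) = 208.97 mm.
c = a/β₁ = 208.97/0.85 = 245.85 mm; ε'_s = 0.003(c − d')/c = 0.0024 ≥ f_y/E_s = 0.0021, so compression steel does yield.
M_n = (A_s − A'_s) f_y (d − a/2) + A'_s f_y (d − d') = [1347090 × (740 − 104.485) + 254810 × (740 − 48)] × 10⁻⁶ = 856.10 + 176.33 = 1032.43 kN·m.

M_n ≈ 1030 kN·m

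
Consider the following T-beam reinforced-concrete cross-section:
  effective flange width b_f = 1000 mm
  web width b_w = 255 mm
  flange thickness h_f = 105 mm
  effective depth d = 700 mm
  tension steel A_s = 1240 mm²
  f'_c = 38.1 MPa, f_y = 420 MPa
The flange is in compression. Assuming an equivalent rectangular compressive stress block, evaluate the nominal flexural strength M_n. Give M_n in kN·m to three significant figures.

M_n ≈ 360 kN·m

Tension: T = A_s f_y = 1240 × 420 = 520800 N.
Try a within the flange: a = T/(0.85 f'_c b_f) = 520800/(0.85 × 38.1 × 1000) = 16.08 mm.
Since a = 16.08 ≤ h_f = 105 mm, the stress block lies entirely in the flange; analyse as a rectangular beam of width b_f.
M_n = T(d − a/2) = 520800 × (700 − 8.04) = 360.37 × 10⁶ N·mm.
M_n = 360.37 kN·m.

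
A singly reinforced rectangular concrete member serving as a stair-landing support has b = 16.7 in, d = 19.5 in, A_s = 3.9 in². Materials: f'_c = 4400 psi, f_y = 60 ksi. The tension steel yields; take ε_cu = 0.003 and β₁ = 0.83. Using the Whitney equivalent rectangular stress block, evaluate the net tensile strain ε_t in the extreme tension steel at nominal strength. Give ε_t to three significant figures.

a = A_s f_y/(0.85 f'_c b) = 3.747 in.
β₁ = 0.83, so c = a/β₁ = 3.747/0.83 = 4.514 in.
From the linear strain diagram with ε_cu = 0.003: ε_t = 0.003 (d − c)/c = 0.003 × (19.5 − 4.514)/4.514 = 0.00996.
Since ε_t ≥ 0.005, the section is tension-controlled.

ε_t ≈ 0.00996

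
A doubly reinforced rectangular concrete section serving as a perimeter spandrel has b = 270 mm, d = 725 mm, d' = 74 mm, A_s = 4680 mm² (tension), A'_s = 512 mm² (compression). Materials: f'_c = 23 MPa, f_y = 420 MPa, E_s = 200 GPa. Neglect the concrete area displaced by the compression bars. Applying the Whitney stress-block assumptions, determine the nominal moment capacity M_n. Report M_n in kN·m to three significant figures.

M_n ≈ 1120 kN·m

Assume both tension and compression steel yield.
Net tension couple steel: A_s − A'_s = 4168 mm².
a = (A_s − A'_s) f_y / (0.85 f'_c b) = 1750560/(0.85 × 23 × 270) = 331.64 mm.
c = a/β₁ = 331.64/0.85 = 390.16 mm; ε'_s = 0.003(c − d')/c = 0.0024 ≥ f_y/E_s = 0.0021, so compression steel does yield.
M_n = (A_s − A'_s) f_y (d − a/2) + A'_s f_y (d − d') = [1750560 × (725 − 165.82) + 215040 × (725 − 74)] × 10⁻⁶ = 978.88 + 139.99 = 1118.87 kN·m.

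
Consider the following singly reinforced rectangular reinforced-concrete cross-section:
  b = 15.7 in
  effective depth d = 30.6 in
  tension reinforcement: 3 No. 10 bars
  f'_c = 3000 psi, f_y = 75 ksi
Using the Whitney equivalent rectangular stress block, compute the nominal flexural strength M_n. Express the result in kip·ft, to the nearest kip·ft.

A_s = 3 × 1.27 = 3.81 in².
T = A_s f_y = 3.81 × 75 = 285.75 kips.
a = T/(0.85 f'_c b) = 285.75/(0.85 × 3 × 15.7) = 7.138 in.
M_n = T(d − a/2) = 285.75 × (30.6 − 3.569) = 7724.1 kip·in = 7724.1/12 = 643.68 kip·ft.

M_n ≈ 644 kip·ft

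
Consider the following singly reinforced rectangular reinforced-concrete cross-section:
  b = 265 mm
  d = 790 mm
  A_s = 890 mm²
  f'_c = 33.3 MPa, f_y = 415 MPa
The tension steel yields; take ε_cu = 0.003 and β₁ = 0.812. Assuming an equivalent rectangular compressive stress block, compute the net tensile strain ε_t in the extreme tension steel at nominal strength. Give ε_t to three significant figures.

ε_t ≈ 0.0361

a = A_s f_y/(0.85 f'_c b) = 49.24 mm.
β₁ = 0.812, so c = a/β₁ = 49.24/0.812 = 60.64 mm.
From the linear strain diagram with ε_cu = 0.003: ε_t = 0.003 (d − c)/c = 0.003 × (790 − 60.64)/60.64 = 0.0361.
Since ε_t ≥ 0.005, the section is tension-controlled.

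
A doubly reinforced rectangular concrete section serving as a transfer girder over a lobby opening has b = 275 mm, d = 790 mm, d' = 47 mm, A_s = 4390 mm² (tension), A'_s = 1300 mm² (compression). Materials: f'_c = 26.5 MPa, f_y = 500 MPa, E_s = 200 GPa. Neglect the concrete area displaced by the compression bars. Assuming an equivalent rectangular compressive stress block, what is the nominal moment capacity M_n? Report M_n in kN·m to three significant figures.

M_n ≈ 1510 kN·m

Assume both tension and compression steel yield.
Net tension couple steel: A_s − A'_s = 3090 mm².
a = (A_s − A'_s) f_y / (0.85 f'_c b) = 1545000/(0.85 × 26.5 × 275) = 249.42 mm.
c = a/β₁ = 249.42/0.85 = 293.44 mm; ε'_s = 0.003(c − d')/c = 0.0025 ≥ f_y/E_s = 0.0025, so compression steel does yield.
M_n = (A_s − A'_s) f_y (d − a/2) + A'_s f_y (d − d') = [1545000 × (790 − 124.71) + 650000 × (790 − 47)] × 10⁻⁶ = 1027.87 + 482.95 = 1510.82 kN·m.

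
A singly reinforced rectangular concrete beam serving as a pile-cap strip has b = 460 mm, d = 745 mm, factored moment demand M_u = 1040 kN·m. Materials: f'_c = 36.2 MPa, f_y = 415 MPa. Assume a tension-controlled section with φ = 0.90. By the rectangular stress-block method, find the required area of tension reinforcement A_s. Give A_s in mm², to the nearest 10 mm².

M_n = M_u/φ = 1040/0.90 = 1155.56 kN·m.
With M_n = 0.85 f'_c a b (d − a/2), solve the quadratic for a:
a = d − √(d² − 2M_n/(0.85 f'_c b)) = 745 − √(745² − 2 × 1155.56×10⁶/(0.85 × 36.2 × 460)) = 119.11 mm.
A_s = 0.85 f'_c a b / f_y = 0.85 × 36.2 × 119.11 × 460 / 415 = 4062.4 mm².

A_s ≈ 4060 mm²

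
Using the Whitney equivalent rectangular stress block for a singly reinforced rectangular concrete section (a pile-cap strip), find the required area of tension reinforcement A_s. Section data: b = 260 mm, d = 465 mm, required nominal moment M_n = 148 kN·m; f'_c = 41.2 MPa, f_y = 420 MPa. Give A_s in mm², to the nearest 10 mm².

A_s ≈ 790 mm²

With M_n = 0.85 f'_c a b (d − a/2), solve the quadratic for a:
a = d − √(d² − 2M_n/(0.85 f'_c b)) = 465 − √(465² − 2 × 148×10⁶/(0.85 × 41.2 × 260)) = 36.38 mm.
A_s = 0.85 f'_c a b / f_y = 0.85 × 41.2 × 36.38 × 260 / 420 = 788.7 mm².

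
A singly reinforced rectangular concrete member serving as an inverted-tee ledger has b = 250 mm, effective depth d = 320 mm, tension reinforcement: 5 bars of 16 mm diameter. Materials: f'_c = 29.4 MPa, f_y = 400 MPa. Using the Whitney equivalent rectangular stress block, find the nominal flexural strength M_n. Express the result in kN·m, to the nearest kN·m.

A_s = 5 × 201 = 1005 mm².
T = A_s f_y = 1005 × 400 = 402000 N = 402 kN.
From C = T: a = T/(0.85 f'_c b) = 402000/(0.85 × 29.4 × 250) = 64.35 mm.
M_n = T(d − a/2) = 402 kN × (320 − 32.175) mm = 115.71 kN·m.

M_n ≈ 116 kN·m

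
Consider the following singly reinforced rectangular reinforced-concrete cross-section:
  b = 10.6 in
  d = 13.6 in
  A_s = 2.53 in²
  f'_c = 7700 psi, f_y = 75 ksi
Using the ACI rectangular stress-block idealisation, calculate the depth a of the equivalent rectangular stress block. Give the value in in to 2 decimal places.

T = A_s f_y = 2.53 × 75 = 189.75 kips.
a = T/(0.85 f'_c b) = 189.75/(0.85 × 7.7 × 10.6) = 2.74 in.

a ≈ 2.74 in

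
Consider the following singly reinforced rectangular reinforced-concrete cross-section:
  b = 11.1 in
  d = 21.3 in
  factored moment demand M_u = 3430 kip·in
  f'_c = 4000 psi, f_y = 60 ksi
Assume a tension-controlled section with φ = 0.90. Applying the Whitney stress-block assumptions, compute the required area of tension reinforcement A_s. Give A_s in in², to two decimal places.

A_s ≈ 3.42 in²

M_n = M_u/φ = 3430/0.90 = 3811.11 kip·in.
From M_n = 0.85 f'_c a b (d − a/2):
a = d − √(d² − 2M_n/(0.85 f'_c b)) = 21.3 − √(21.3² − 2 × 3811.11/(0.85 × 4 × 11.1)) = 5.434 in.
A_s = 0.85 f'_c a b / f_y = 0.85 × 4 × 5.434 × 11.1 / 60 = 3.418 in².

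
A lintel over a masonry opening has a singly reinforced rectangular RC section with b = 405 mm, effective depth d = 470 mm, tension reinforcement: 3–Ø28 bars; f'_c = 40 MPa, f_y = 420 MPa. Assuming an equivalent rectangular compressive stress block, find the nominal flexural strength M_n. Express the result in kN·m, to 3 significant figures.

A_s = 3 × 616 = 1848 mm².
T = A_s f_y = 1848 × 420 = 776160 N = 776.16 kN.
From C = T: a = T/(0.85 f'_c b) = 776160/(0.85 × 40 × 405) = 56.37 mm.
M_n = T(d − a/2) = 776.16 kN × (470 − 28.185) mm = 342.92 kN·m.

M_n ≈ 343 kN·m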